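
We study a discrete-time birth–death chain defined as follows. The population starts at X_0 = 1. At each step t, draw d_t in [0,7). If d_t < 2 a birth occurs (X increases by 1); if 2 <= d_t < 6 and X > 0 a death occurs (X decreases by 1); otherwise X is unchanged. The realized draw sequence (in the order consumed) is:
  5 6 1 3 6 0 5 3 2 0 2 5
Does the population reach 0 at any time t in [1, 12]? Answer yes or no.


yes

t=0: X=1, d=5 → death, X_1=0
t=1: X=0, d=6 → hold, X_2=0
t=2: X=0, d=1 → birth, X_3=1
t=3: X=1, d=3 → death, X_4=0
t=4: X=0, d=6 → hold, X_5=0
t=5: X=0, d=0 → birth, X_6=1
t=6: X=1, d=5 → death, X_7=0
t=7: X=0, d=3 → hold, X_8=0
t=8: X=0, d=2 → hold, X_9=0
t=9: X=0, d=0 → birth, X_10=1
t=10: X=1, d=2 → death, X_11=0
t=11: X=0, d=5 → hold, X_12=0


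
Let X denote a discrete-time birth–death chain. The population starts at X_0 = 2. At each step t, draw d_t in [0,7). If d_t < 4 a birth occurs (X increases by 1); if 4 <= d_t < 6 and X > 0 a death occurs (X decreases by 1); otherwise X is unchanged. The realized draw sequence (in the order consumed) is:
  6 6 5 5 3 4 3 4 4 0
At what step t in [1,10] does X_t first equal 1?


3

t=0: X=2, d=6 → hold, X_1=2
t=1: X=2, d=6 → hold, X_2=2
t=2: X=2, d=5 → death, X_3=1
t=3: X=1, d=5 → death, X_4=0
t=4: X=0, d=3 → birth, X_5=1
t=5: X=1, d=4 → death, X_6=0
t=6: X=0, d=3 → birth, X_7=1
t=7: X=1, d=4 → death, X_8=0
t=8: X=0, d=4 → hold, X_9=0
t=9: X=0, d=0 → birth, X_10=1


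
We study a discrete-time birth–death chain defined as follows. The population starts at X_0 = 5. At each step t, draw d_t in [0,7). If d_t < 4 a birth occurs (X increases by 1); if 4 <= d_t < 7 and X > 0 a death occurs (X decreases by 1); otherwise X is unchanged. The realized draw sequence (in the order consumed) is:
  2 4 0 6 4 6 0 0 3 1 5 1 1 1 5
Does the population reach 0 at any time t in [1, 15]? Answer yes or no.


no

t=0: X=5, d=2 → birth, X_1=6
t=1: X=6, d=4 → death, X_2=5
t=2: X=5, d=0 → birth, X_3=6
t=3: X=6, d=6 → death, X_4=5
t=4: X=5, d=4 → death, X_5=4
t=5: X=4, d=6 → death, X_6=3
t=6: X=3, d=0 → birth, X_7=4
t=7: X=4, d=0 → birth, X_8=5
t=8: X=5, d=3 → birth, X_9=6
t=9: X=6, d=1 → birth, X_10=7
t=10: X=7, d=5 → death, X_11=6
t=11: X=6, d=1 → birth, X_12=7
t=12: X=7, d=1 → birth, X_13=8
t=13: X=8, d=1 → birth, X_14=9
t=14: X=9, d=5 → death, X_15=8


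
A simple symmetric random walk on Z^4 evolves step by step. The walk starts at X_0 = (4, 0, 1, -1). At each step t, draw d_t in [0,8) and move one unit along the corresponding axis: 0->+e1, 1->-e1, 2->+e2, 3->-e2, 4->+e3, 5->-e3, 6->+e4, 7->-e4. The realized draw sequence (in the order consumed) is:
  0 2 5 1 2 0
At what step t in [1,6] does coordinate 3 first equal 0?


t=0: X=(4, 0, 1, -1), d=0 → +e1, X_1=(5, 0, 1, -1)
t=1: X=(5, 0, 1, -1), d=2 → +e2, X_2=(5, 1, 1, -1)
t=2: X=(5, 1, 1, -1), d=5 → -e3, X_3=(5, 1, 0, -1)
t=3: X=(5, 1, 0, -1), d=1 → -e1, X_4=(4, 1, 0, -1)
t=4: X=(4, 1, 0, -1), d=2 → +e2, X_5=(4, 2, 0, -1)
t=5: X=(4, 2, 0, -1), d=0 → +e1, X_6=(5, 2, 0, -1)

3


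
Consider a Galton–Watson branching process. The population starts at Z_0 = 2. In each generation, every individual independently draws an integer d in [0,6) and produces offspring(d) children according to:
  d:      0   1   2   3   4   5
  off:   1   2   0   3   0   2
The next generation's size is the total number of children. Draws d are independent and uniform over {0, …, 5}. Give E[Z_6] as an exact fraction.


Outcome values over d=0..5: [1, 2, 0, 3, 0, 2]
Σy = 8, Σy² = 18, M = 6
μ = 8/6 = 4/3,  σ² = 18/6 − (4/3)² = 11/9
E[Z_0] = 2
E[Z_1] = 4/3·E[Z_0] = 8/3
E[Z_2] = 4/3·E[Z_1] = 32/9
E[Z_3] = 4/3·E[Z_2] = 128/27
E[Z_4] = 4/3·E[Z_3] = 512/81
E[Z_5] = 4/3·E[Z_4] = 2048/243
E[Z_6] = 4/3·E[Z_5] = 8192/729

8192/729


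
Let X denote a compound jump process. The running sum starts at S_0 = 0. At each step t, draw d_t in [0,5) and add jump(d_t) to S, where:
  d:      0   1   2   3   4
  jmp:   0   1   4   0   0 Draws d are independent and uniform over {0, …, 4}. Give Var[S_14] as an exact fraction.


Outcome values over d=0..4: [0, 1, 4, 0, 0]
Σy = 5, Σy² = 17, M = 5
μ = 5/5 = 1,  σ² = 17/5 − (1)² = 12/5
Independent increments: Var[S_14] = 14·σ² = 14·(12/5) = 168/5

168/5


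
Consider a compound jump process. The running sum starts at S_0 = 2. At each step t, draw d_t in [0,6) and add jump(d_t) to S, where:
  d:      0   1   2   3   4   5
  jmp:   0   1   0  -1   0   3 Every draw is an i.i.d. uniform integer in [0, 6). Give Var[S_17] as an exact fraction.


323/12

Outcome values over d=0..5: [0, 1, 0, -1, 0, 3]
Σy = 3, Σy² = 11, M = 6
μ = 3/6 = 1/2,  σ² = 11/6 − (1/2)² = 19/12
Independent increments: Var[S_17] = 17·σ² = 17·(19/12) = 323/12


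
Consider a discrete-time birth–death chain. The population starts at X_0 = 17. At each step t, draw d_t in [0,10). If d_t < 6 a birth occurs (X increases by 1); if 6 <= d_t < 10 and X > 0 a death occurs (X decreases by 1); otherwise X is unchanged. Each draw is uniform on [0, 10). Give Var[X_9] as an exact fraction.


216/25

X can drop by at most 1 per step and X_0 = 17 > T = 9, so X_t >= 17 − t >= 8 > 0 for every t <= 9: the floor at 0 (the 'and X > 0' condition) never binds. Hence X_9 = X_0 + Σ_{t<9} Y_t with i.i.d. increments Y_t = y(d_t) ∈ {+1, −1, 0}.
Outcome values over d=0..9: [1, 1, 1, 1, 1, 1, -1, -1, -1, -1]
Σy = 2, Σy² = 10, M = 10
μ = 2/10 = 1/5,  σ² = 10/10 − (1/5)² = 24/25
Independent increments: Var[X_9] = 9·σ² = 9·(24/25) = 216/25


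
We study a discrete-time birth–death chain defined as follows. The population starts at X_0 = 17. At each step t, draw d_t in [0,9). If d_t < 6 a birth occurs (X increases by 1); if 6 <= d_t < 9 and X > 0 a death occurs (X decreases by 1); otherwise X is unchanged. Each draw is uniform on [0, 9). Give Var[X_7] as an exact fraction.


56/9

X can drop by at most 1 per step and X_0 = 17 > T = 7, so X_t >= 17 − t >= 10 > 0 for every t <= 7: the floor at 0 (the 'and X > 0' condition) never binds. Hence X_7 = X_0 + Σ_{t<7} Y_t with i.i.d. increments Y_t = y(d_t) ∈ {+1, −1, 0}.
Outcome values over d=0..8: [1, 1, 1, 1, 1, 1, -1, -1, -1]
Σy = 3, Σy² = 9, M = 9
μ = 3/9 = 1/3,  σ² = 9/9 − (1/3)² = 8/9
Independent increments: Var[X_7] = 7·σ² = 7·(8/9) = 56/9


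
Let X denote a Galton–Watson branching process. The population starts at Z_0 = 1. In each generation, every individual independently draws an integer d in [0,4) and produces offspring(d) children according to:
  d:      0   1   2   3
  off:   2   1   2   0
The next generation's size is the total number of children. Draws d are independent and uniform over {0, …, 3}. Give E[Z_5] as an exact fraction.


Outcome values over d=0..3: [2, 1, 2, 0]
Σy = 5, Σy² = 9, M = 4
μ = 5/4 = 5/4,  σ² = 9/4 − (5/4)² = 11/16
E[Z_0] = 1
E[Z_1] = 5/4·E[Z_0] = 5/4
E[Z_2] = 5/4·E[Z_1] = 25/16
E[Z_3] = 5/4·E[Z_2] = 125/64
E[Z_4] = 5/4·E[Z_3] = 625/256
E[Z_5] = 5/4·E[Z_4] = 3125/1024

3125/1024


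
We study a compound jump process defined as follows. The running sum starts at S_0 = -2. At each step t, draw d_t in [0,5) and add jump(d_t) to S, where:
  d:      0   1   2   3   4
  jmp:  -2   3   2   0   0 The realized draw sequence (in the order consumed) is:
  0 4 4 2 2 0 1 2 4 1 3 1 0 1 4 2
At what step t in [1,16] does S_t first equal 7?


t=0: S=-2, d=0, jump=-2, S_1=-4
t=1: S=-4, d=4, jump=0, S_2=-4
t=2: S=-4, d=4, jump=0, S_3=-4
t=3: S=-4, d=2, jump=2, S_4=-2
t=4: S=-2, d=2, jump=2, S_5=0
t=5: S=0, d=0, jump=-2, S_6=-2
t=6: S=-2, d=1, jump=3, S_7=1
t=7: S=1, d=2, jump=2, S_8=3
t=8: S=3, d=4, jump=0, S_9=3
t=9: S=3, d=1, jump=3, S_10=6
t=10: S=6, d=3, jump=0, S_11=6
t=11: S=6, d=1, jump=3, S_12=9
t=12: S=9, d=0, jump=-2, S_13=7
t=13: S=7, d=1, jump=3, S_14=10
t=14: S=10, d=4, jump=0, S_15=10
t=15: S=10, d=2, jump=2, S_16=12

13


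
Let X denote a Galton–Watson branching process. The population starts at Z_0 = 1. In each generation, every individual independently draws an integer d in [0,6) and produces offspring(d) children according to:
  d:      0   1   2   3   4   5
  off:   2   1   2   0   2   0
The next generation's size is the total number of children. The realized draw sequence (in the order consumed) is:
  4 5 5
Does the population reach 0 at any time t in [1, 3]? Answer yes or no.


gen 0: Z_0=1, draws=[4], offspring=[2], Z_1=2
gen 1: Z_1=2, draws=[5, 5], offspring=[0, 0], Z_2=0
gen 2: Z_2=0, draws=[], offspring=[], Z_3=0

yes


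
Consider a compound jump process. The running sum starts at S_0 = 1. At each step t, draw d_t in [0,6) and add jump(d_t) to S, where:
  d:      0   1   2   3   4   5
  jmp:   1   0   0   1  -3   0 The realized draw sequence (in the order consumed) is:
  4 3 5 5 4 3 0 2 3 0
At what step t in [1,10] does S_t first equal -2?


1

t=0: S=1, d=4, jump=-3, S_1=-2
t=1: S=-2, d=3, jump=1, S_2=-1
t=2: S=-1, d=5, jump=0, S_3=-1
t=3: S=-1, d=5, jump=0, S_4=-1
t=4: S=-1, d=4, jump=-3, S_5=-4
t=5: S=-4, d=3, jump=1, S_6=-3
t=6: S=-3, d=0, jump=1, S_7=-2
t=7: S=-2, d=2, jump=0, S_8=-2
t=8: S=-2, d=3, jump=1, S_9=-1
t=9: S=-1, d=0, jump=1, S_10=0


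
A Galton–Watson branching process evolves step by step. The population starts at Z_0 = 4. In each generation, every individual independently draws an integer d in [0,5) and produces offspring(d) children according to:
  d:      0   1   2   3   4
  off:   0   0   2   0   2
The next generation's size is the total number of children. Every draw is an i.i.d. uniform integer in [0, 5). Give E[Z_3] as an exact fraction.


Outcome values over d=0..4: [0, 0, 2, 0, 2]
Σy = 4, Σy² = 8, M = 5
μ = 4/5 = 4/5,  σ² = 8/5 − (4/5)² = 24/25
E[Z_0] = 4
E[Z_1] = 4/5·E[Z_0] = 16/5
E[Z_2] = 4/5·E[Z_1] = 64/25
E[Z_3] = 4/5·E[Z_2] = 256/125

256/125


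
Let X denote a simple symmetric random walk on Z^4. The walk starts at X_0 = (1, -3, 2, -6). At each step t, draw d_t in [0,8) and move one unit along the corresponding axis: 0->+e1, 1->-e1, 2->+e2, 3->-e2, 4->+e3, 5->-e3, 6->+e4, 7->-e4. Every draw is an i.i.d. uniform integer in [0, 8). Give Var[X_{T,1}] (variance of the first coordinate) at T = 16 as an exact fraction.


4

Outcome values over d=0..7: [1, -1, 0, 0, 0, 0, 0, 0]
Σy = 0, Σy² = 2, M = 8
μ = 0/8 = 0,  σ² = 2/8 − (0)² = 1/4
Independent increments: Var[X_16] = 16·σ² = 16·(1/4) = 4


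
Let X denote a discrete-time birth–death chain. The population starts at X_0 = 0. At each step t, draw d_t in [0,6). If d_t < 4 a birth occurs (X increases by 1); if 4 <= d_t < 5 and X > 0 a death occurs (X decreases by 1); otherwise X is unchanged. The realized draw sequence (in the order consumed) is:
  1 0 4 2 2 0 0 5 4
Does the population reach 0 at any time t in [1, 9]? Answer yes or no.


no

t=0: X=0, d=1 → birth, X_1=1
t=1: X=1, d=0 → birth, X_2=2
t=2: X=2, d=4 → death, X_3=1
t=3: X=1, d=2 → birth, X_4=2
t=4: X=2, d=2 → birth, X_5=3
t=5: X=3, d=0 → birth, X_6=4
t=6: X=4, d=0 → birth, X_7=5
t=7: X=5, d=5 → hold, X_8=5
t=8: X=5, d=4 → death, X_9=4


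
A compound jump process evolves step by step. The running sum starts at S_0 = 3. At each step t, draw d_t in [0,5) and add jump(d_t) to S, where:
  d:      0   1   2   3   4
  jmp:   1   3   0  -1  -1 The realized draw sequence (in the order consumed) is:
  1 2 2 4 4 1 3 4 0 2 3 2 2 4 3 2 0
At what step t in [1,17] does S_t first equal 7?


6

t=0: S=3, d=1, jump=3, S_1=6
t=1: S=6, d=2, jump=0, S_2=6
t=2: S=6, d=2, jump=0, S_3=6
t=3: S=6, d=4, jump=-1, S_4=5
t=4: S=5, d=4, jump=-1, S_5=4
t=5: S=4, d=1, jump=3, S_6=7
t=6: S=7, d=3, jump=-1, S_7=6
t=7: S=6, d=4, jump=-1, S_8=5
t=8: S=5, d=0, jump=1, S_9=6
t=9: S=6, d=2, jump=0, S_10=6
t=10: S=6, d=3, jump=-1, S_11=5
t=11: S=5, d=2, jump=0, S_12=5
t=12: S=5, d=2, jump=0, S_13=5
t=13: S=5, d=4, jump=-1, S_14=4
t=14: S=4, d=3, jump=-1, S_15=3
t=15: S=3, d=2, jump=0, S_16=3
t=16: S=3, d=0, jump=1, S_17=4


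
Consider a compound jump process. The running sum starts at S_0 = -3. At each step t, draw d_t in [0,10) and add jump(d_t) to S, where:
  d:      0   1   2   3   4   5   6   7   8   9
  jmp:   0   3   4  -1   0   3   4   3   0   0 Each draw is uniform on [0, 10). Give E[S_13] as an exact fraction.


Outcome values over d=0..9: [0, 3, 4, -1, 0, 3, 4, 3, 0, 0]
Σy = 16, Σy² = 60, M = 10
μ = 16/10 = 8/5,  σ² = 60/10 − (8/5)² = 86/25
E[S_13] = -3 + 13·(8/5) = 89/5

89/5


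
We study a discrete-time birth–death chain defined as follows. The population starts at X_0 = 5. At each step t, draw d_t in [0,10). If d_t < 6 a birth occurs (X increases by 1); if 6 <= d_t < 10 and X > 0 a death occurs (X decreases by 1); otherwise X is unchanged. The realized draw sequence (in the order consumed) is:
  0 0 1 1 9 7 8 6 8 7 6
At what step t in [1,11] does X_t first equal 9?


t=0: X=5, d=0 → birth, X_1=6
t=1: X=6, d=0 → birth, X_2=7
t=2: X=7, d=1 → birth, X_3=8
t=3: X=8, d=1 → birth, X_4=9
t=4: X=9, d=9 → death, X_5=8
t=5: X=8, d=7 → death, X_6=7
t=6: X=7, d=8 → death, X_7=6
t=7: X=6, d=6 → death, X_8=5
t=8: X=5, d=8 → death, X_9=4
t=9: X=4, d=7 → death, X_10=3
t=10: X=3, d=6 → death, X_11=2

4


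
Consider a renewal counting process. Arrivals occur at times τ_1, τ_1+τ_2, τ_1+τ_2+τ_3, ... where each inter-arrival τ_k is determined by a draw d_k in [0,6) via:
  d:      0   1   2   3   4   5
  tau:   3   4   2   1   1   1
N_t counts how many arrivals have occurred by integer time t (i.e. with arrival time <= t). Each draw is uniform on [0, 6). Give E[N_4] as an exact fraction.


277/144

Inter-arrival values over d=0..5: [3, 4, 2, 1, 1, 1]
Each d has probability 1/6, so the pmf of τ is: f(1) = 1/2, f(2) = 1/6, f(3) = 1/6, f(4) = 1/6
Renewal equation for m(n) = E[N_n]: condition on τ_1 = k (if k <= n, one arrival plus a fresh copy on the remaining n−k steps): m(n) = F(n) + Σ_{k<=n} f(k)·m(n−k), where F(n) = P(τ <= n) and m(0) = 0
m(1) = F(1) = 1/2
m(2) = F(2) + f(1)·m(1) = 2/3 + 1/2·1/2 = 11/12
m(3) = F(3) + f(1)·m(2) + f(2)·m(1) = 5/6 + 1/2·11/12 + 1/6·1/2 = 11/8
m(4) = F(4) + f(1)·m(3) + f(2)·m(2) + f(3)·m(1) = 1 + 1/2·11/8 + 1/6·11/12 + 1/6·1/2 = 277/144
E[N_4] = m(4) = 277/144


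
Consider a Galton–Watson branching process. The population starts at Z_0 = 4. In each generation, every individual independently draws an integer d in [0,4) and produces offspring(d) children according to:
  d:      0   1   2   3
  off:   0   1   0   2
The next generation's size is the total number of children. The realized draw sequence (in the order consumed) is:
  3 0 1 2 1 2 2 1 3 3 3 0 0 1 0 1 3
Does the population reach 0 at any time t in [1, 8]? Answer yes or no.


gen 0: Z_0=4, draws=[3, 0, 1, 2], offspring=[2, 0, 1, 0], Z_1=3
gen 1: Z_1=3, draws=[1, 2, 2], offspring=[1, 0, 0], Z_2=1
gen 2: Z_2=1, draws=[1], offspring=[1], Z_3=1
gen 3: Z_3=1, draws=[3], offspring=[2], Z_4=2
gen 4: Z_4=2, draws=[3, 3], offspring=[2, 2], Z_5=4
gen 5: Z_5=4, draws=[0, 0, 1, 0], offspring=[0, 0, 1, 0], Z_6=1
gen 6: Z_6=1, draws=[1], offspring=[1], Z_7=1
gen 7: Z_7=1, draws=[3], offspring=[2], Z_8=2

no


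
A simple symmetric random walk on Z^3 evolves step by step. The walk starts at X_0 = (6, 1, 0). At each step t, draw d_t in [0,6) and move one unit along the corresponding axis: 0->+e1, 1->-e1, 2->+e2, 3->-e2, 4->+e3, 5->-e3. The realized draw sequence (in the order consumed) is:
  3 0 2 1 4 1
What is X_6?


(5, 1, 1)

t=0: X=(6, 1, 0), d=3 → -e2, X_1=(6, 0, 0)
t=1: X=(6, 0, 0), d=0 → +e1, X_2=(7, 0, 0)
t=2: X=(7, 0, 0), d=2 → +e2, X_3=(7, 1, 0)
t=3: X=(7, 1, 0), d=1 → -e1, X_4=(6, 1, 0)
t=4: X=(6, 1, 0), d=4 → +e3, X_5=(6, 1, 1)
t=5: X=(6, 1, 1), d=1 → -e1, X_6=(5, 1, 1)


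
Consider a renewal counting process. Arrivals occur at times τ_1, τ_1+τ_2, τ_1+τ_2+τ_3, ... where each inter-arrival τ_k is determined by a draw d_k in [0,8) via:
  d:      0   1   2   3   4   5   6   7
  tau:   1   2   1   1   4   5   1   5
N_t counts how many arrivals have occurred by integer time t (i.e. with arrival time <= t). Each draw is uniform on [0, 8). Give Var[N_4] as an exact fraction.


Inter-arrival values over d=0..7: [1, 2, 1, 1, 4, 5, 1, 5]
Each d has probability 1/8, so the pmf of τ is: f(1) = 1/2, f(2) = 1/8, f(4) = 1/8, f(5) = 1/4
Let p_n(j) = P(N_n = j), with p_0 = [1]. Condition on τ_1: p_n(0) = P(τ > n), and for j >= 1, p_n(j) = Σ_{k<=n} f(k)·p_{n−k}(j−1)
p_1 = [1/2, 1/2]  (j = 0..1)
p_2 = [3/8, 3/8, 1/4]  (j = 0..2)
p_3 = [3/8, 1/4, 1/4, 1/8]  (j = 0..3)
p_4 = [1/4, 23/64, 11/64, 5/32, 1/16]  (j = 0..4)
E[N_4] = Σ j·p_4(j) = 91/64;  E[N_4²] = Σ j²·p_4(j) = 221/64
Var[N_4] = 221/64 − (91/64)² = 5863/4096

5863/4096


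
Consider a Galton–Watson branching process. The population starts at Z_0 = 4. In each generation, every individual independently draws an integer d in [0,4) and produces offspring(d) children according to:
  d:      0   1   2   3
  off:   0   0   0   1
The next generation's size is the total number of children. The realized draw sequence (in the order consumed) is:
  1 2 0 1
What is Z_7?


gen 0: Z_0=4, draws=[1, 2, 0, 1], offspring=[0, 0, 0, 0], Z_1=0
gen 1: Z_1=0, draws=[], offspring=[], Z_2=0
gen 2: Z_2=0, draws=[], offspring=[], Z_3=0
gen 3: Z_3=0, draws=[], offspring=[], Z_4=0
gen 4: Z_4=0, draws=[], offspring=[], Z_5=0
gen 5: Z_5=0, draws=[], offspring=[], Z_6=0
gen 6: Z_6=0, draws=[], offspring=[], Z_7=0

0


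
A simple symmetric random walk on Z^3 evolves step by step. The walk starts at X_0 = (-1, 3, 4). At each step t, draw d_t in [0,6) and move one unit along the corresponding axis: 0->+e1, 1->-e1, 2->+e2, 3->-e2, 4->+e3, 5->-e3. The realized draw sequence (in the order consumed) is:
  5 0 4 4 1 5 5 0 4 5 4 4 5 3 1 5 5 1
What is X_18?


(-2, 2, 2)

t=0: X=(-1, 3, 4), d=5 → -e3, X_1=(-1, 3, 3)
t=1: X=(-1, 3, 3), d=0 → +e1, X_2=(0, 3, 3)
t=2: X=(0, 3, 3), d=4 → +e3, X_3=(0, 3, 4)
t=3: X=(0, 3, 4), d=4 → +e3, X_4=(0, 3, 5)
t=4: X=(0, 3, 5), d=1 → -e1, X_5=(-1, 3, 5)
t=5: X=(-1, 3, 5), d=5 → -e3, X_6=(-1, 3, 4)
t=6: X=(-1, 3, 4), d=5 → -e3, X_7=(-1, 3, 3)
t=7: X=(-1, 3, 3), d=0 → +e1, X_8=(0, 3, 3)
t=8: X=(0, 3, 3), d=4 → +e3, X_9=(0, 3, 4)
t=9: X=(0, 3, 4), d=5 → -e3, X_10=(0, 3, 3)
t=10: X=(0, 3, 3), d=4 → +e3, X_11=(0, 3, 4)
t=11: X=(0, 3, 4), d=4 → +e3, X_12=(0, 3, 5)
t=12: X=(0, 3, 5), d=5 → -e3, X_13=(0, 3, 4)
t=13: X=(0, 3, 4), d=3 → -e2, X_14=(0, 2, 4)
t=14: X=(0, 2, 4), d=1 → -e1, X_15=(-1, 2, 4)
t=15: X=(-1, 2, 4), d=5 → -e3, X_16=(-1, 2, 3)
t=16: X=(-1, 2, 3), d=5 → -e3, X_17=(-1, 2, 2)
t=17: X=(-1, 2, 2), d=1 → -e1, X_18=(-2, 2, 2)


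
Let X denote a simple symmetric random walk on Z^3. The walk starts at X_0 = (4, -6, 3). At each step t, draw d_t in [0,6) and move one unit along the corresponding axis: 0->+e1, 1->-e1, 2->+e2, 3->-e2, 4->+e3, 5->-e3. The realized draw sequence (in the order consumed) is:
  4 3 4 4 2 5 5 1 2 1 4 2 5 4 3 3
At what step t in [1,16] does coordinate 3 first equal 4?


t=0: X=(4, -6, 3), d=4 → +e3, X_1=(4, -6, 4)
t=1: X=(4, -6, 4), d=3 → -e2, X_2=(4, -7, 4)
t=2: X=(4, -7, 4), d=4 → +e3, X_3=(4, -7, 5)
t=3: X=(4, -7, 5), d=4 → +e3, X_4=(4, -7, 6)
t=4: X=(4, -7, 6), d=2 → +e2, X_5=(4, -6, 6)
t=5: X=(4, -6, 6), d=5 → -e3, X_6=(4, -6, 5)
t=6: X=(4, -6, 5), d=5 → -e3, X_7=(4, -6, 4)
t=7: X=(4, -6, 4), d=1 → -e1, X_8=(3, -6, 4)
t=8: X=(3, -6, 4), d=2 → +e2, X_9=(3, -5, 4)
t=9: X=(3, -5, 4), d=1 → -e1, X_10=(2, -5, 4)
t=10: X=(2, -5, 4), d=4 → +e3, X_11=(2, -5, 5)
t=11: X=(2, -5, 5), d=2 → +e2, X_12=(2, -4, 5)
t=12: X=(2, -4, 5), d=5 → -e3, X_13=(2, -4, 4)
t=13: X=(2, -4, 4), d=4 → +e3, X_14=(2, -4, 5)
t=14: X=(2, -4, 5), d=3 → -e2, X_15=(2, -5, 5)
t=15: X=(2, -5, 5), d=3 → -e2, X_16=(2, -6, 5)

1


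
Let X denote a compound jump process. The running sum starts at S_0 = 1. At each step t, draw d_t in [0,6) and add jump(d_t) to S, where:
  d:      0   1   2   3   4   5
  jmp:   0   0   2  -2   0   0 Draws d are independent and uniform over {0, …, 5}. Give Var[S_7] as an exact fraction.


Outcome values over d=0..5: [0, 0, 2, -2, 0, 0]
Σy = 0, Σy² = 8, M = 6
μ = 0/6 = 0,  σ² = 8/6 − (0)² = 4/3
Independent increments: Var[S_7] = 7·σ² = 7·(4/3) = 28/3

28/3


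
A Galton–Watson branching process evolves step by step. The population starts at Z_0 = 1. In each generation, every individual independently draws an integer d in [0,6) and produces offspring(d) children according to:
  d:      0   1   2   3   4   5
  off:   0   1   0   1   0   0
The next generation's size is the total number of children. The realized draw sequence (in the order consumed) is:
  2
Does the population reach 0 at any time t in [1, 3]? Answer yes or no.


gen 0: Z_0=1, draws=[2], offspring=[0], Z_1=0
gen 1: Z_1=0, draws=[], offspring=[], Z_2=0
gen 2: Z_2=0, draws=[], offspring=[], Z_3=0

yes


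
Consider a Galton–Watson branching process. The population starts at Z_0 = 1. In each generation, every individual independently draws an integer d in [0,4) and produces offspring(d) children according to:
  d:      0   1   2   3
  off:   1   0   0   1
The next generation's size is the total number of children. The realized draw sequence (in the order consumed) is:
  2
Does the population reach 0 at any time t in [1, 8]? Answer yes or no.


yes

gen 0: Z_0=1, draws=[2], offspring=[0], Z_1=0
gen 1: Z_1=0, draws=[], offspring=[], Z_2=0
gen 2: Z_2=0, draws=[], offspring=[], Z_3=0
gen 3: Z_3=0, draws=[], offspring=[], Z_4=0
gen 4: Z_4=0, draws=[], offspring=[], Z_5=0
gen 5: Z_5=0, draws=[], offspring=[], Z_6=0
gen 6: Z_6=0, draws=[], offspring=[], Z_7=0
gen 7: Z_7=0, draws=[], offspring=[], Z_8=0


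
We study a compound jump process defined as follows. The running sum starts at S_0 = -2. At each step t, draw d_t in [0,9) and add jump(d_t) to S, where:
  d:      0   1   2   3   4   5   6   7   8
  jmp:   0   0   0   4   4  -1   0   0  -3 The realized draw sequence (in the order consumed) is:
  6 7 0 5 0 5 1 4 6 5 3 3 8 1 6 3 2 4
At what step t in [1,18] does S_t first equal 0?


8

t=0: S=-2, d=6, jump=0, S_1=-2
t=1: S=-2, d=7, jump=0, S_2=-2
t=2: S=-2, d=0, jump=0, S_3=-2
t=3: S=-2, d=5, jump=-1, S_4=-3
t=4: S=-3, d=0, jump=0, S_5=-3
t=5: S=-3, d=5, jump=-1, S_6=-4
t=6: S=-4, d=1, jump=0, S_7=-4
t=7: S=-4, d=4, jump=4, S_8=0
t=8: S=0, d=6, jump=0, S_9=0
t=9: S=0, d=5, jump=-1, S_10=-1
t=10: S=-1, d=3, jump=4, S_11=3
t=11: S=3, d=3, jump=4, S_12=7
t=12: S=7, d=8, jump=-3, S_13=4
t=13: S=4, d=1, jump=0, S_14=4
t=14: S=4, d=6, jump=0, S_15=4
t=15: S=4, d=3, jump=4, S_16=8
t=16: S=8, d=2, jump=0, S_17=8
t=17: S=8, d=4, jump=4, S_18=12


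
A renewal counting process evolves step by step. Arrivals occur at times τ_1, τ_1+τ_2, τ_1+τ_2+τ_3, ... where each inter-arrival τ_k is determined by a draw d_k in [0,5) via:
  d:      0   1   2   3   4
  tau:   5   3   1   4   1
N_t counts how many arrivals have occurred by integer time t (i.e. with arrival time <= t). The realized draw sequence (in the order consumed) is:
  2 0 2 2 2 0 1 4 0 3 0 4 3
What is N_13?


draw d_1=2: τ_1=1, arrival time A_1=1
draw d_2=0: τ_2=5, arrival time A_2=6
draw d_3=2: τ_3=1, arrival time A_3=7
draw d_4=2: τ_4=1, arrival time A_4=8
draw d_5=2: τ_5=1, arrival time A_5=9
draw d_6=0: τ_6=5, arrival time A_6=14
draw d_7=1: τ_7=3, arrival time A_7=17
draw d_8=4: τ_8=1, arrival time A_8=18
draw d_9=0: τ_9=5, arrival time A_9=23
draw d_10=3: τ_10=4, arrival time A_10=27
draw d_11=0: τ_11=5, arrival time A_11=32
draw d_12=4: τ_12=1, arrival time A_12=33
draw d_13=3: τ_13=4, arrival time A_13=37
N_t over t=0..13: 0:0 1:1 2:1 3:1 4:1 5:1 6:2 7:3 8:4 9:5 10:5 11:5 12:5 13:5

5


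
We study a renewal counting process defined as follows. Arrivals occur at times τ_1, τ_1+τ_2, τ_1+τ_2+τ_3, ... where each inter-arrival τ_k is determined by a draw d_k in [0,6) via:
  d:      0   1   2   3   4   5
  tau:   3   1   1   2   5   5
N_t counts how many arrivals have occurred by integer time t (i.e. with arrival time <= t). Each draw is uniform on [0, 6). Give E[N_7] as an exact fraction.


5098/2187

Inter-arrival values over d=0..5: [3, 1, 1, 2, 5, 5]
Each d has probability 1/6, so the pmf of τ is: f(1) = 1/3, f(2) = 1/6, f(3) = 1/6, f(5) = 1/3
Renewal equation for m(n) = E[N_n]: condition on τ_1 = k (if k <= n, one arrival plus a fresh copy on the remaining n−k steps): m(n) = F(n) + Σ_{k<=n} f(k)·m(n−k), where F(n) = P(τ <= n) and m(0) = 0
m(1) = F(1) = 1/3
m(2) = F(2) + f(1)·m(1) = 1/2 + 1/3·1/3 = 11/18
m(3) = F(3) + f(1)·m(2) + f(2)·m(1) = 2/3 + 1/3·11/18 + 1/6·1/3 = 25/27
m(4) = F(4) + f(1)·m(3) + f(2)·m(2) + f(3)·m(1) = 2/3 + 1/3·25/27 + 1/6·11/18 + 1/6·1/3 = 367/324
m(5) = F(5) + f(1)·m(4) + f(2)·m(3) + f(3)·m(2) = 1 + 1/3·367/324 + 1/6·25/27 + 1/6·11/18 = 397/243
m(6) = F(6) + f(1)·m(5) + f(2)·m(4) + f(3)·m(3) + f(5)·m(1) = 1 + 1/3·397/243 + 1/6·367/324 + 1/6·25/27 + 1/3·1/3 = 11657/5832
m(7) = F(7) + f(1)·m(6) + f(2)·m(5) + f(3)·m(4) + f(5)·m(2) = 1 + 1/3·11657/5832 + 1/6·397/243 + 1/6·367/324 + 1/3·11/18 = 5098/2187
E[N_7] = m(7) = 5098/2187


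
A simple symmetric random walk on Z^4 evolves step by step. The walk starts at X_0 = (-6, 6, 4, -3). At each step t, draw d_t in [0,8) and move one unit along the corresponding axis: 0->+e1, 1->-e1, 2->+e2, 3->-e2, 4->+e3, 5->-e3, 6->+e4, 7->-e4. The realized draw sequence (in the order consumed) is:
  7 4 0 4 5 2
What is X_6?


t=0: X=(-6, 6, 4, -3), d=7 → -e4, X_1=(-6, 6, 4, -4)
t=1: X=(-6, 6, 4, -4), d=4 → +e3, X_2=(-6, 6, 5, -4)
t=2: X=(-6, 6, 5, -4), d=0 → +e1, X_3=(-5, 6, 5, -4)
t=3: X=(-5, 6, 5, -4), d=4 → +e3, X_4=(-5, 6, 6, -4)
t=4: X=(-5, 6, 6, -4), d=5 → -e3, X_5=(-5, 6, 5, -4)
t=5: X=(-5, 6, 5, -4), d=2 → +e2, X_6=(-5, 7, 5, -4)

(-5, 7, 5, -4)


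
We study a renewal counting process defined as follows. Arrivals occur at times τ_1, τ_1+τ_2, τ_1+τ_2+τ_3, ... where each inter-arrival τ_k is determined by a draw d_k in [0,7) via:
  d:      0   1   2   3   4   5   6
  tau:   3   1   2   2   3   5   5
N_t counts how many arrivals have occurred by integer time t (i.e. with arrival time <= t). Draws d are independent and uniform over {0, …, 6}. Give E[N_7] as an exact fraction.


Inter-arrival values over d=0..6: [3, 1, 2, 2, 3, 5, 5]
Each d has probability 1/7, so the pmf of τ is: f(1) = 1/7, f(2) = 2/7, f(3) = 2/7, f(5) = 2/7
Renewal equation for m(n) = E[N_n]: condition on τ_1 = k (if k <= n, one arrival plus a fresh copy on the remaining n−k steps): m(n) = F(n) + Σ_{k<=n} f(k)·m(n−k), where F(n) = P(τ <= n) and m(0) = 0
m(1) = F(1) = 1/7
m(2) = F(2) + f(1)·m(1) = 3/7 + 1/7·1/7 = 22/49
m(3) = F(3) + f(1)·m(2) + f(2)·m(1) = 5/7 + 1/7·22/49 + 2/7·1/7 = 281/343
m(4) = F(4) + f(1)·m(3) + f(2)·m(2) + f(3)·m(1) = 5/7 + 1/7·281/343 + 2/7·22/49 + 2/7·1/7 = 2402/2401
m(5) = F(5) + f(1)·m(4) + f(2)·m(3) + f(3)·m(2) = 1 + 1/7·2402/2401 + 2/7·281/343 + 2/7·22/49 = 25299/16807
m(6) = F(6) + f(1)·m(5) + f(2)·m(4) + f(3)·m(3) + f(5)·m(1) = 1 + 1/7·25299/16807 + 2/7·2402/2401 + 2/7·281/343 + 2/7·1/7 = 208916/117649
m(7) = F(7) + f(1)·m(6) + f(2)·m(5) + f(3)·m(4) + f(5)·m(2) = 1 + 1/7·208916/117649 + 2/7·25299/16807 + 2/7·2402/2401 + 2/7·22/49 = 1727685/823543
E[N_7] = m(7) = 1727685/823543

1727685/823543


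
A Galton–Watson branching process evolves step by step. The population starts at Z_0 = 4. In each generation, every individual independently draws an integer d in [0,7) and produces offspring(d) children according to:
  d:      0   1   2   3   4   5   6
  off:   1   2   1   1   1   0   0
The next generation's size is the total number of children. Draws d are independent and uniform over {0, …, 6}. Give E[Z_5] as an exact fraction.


Outcome values over d=0..6: [1, 2, 1, 1, 1, 0, 0]
Σy = 6, Σy² = 8, M = 7
μ = 6/7 = 6/7,  σ² = 8/7 − (6/7)² = 20/49
E[Z_0] = 4
E[Z_1] = 6/7·E[Z_0] = 24/7
E[Z_2] = 6/7·E[Z_1] = 144/49
E[Z_3] = 6/7·E[Z_2] = 864/343
E[Z_4] = 6/7·E[Z_3] = 5184/2401
E[Z_5] = 6/7·E[Z_4] = 31104/16807

31104/16807


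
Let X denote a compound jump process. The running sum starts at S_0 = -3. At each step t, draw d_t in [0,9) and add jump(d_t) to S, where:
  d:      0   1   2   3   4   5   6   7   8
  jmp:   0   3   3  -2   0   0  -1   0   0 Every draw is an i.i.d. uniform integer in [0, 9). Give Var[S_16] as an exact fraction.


Outcome values over d=0..8: [0, 3, 3, -2, 0, 0, -1, 0, 0]
Σy = 3, Σy² = 23, M = 9
μ = 3/9 = 1/3,  σ² = 23/9 − (1/3)² = 22/9
Independent increments: Var[S_16] = 16·σ² = 16·(22/9) = 352/9

352/9


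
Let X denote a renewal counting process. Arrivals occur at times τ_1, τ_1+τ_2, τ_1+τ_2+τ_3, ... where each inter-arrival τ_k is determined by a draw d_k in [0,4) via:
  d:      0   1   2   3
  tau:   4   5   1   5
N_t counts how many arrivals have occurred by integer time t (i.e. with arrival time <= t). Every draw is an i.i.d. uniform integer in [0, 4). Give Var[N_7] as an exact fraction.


170704327/268435456

Inter-arrival values over d=0..3: [4, 5, 1, 5]
Each d has probability 1/4, so the pmf of τ is: f(1) = 1/4, f(4) = 1/4, f(5) = 1/2
Let p_n(j) = P(N_n = j), with p_0 = [1]. Condition on τ_1: p_n(0) = P(τ > n), and for j >= 1, p_n(j) = Σ_{k<=n} f(k)·p_{n−k}(j−1)
p_1 = [3/4, 1/4]  (j = 0..1)
p_2 = [3/4, 3/16, 1/16]  (j = 0..2)
p_3 = [3/4, 3/16, 3/64, 1/64]  (j = 0..3)
p_4 = [1/2, 7/16, 3/64, 3/256, 1/256]  (j = 0..4)
p_5 = [0, 13/16, 11/64, 3/256, 3/1024, 1/1024]  (j = 0..5)
p_6 = [0, 9/16, 3/8, 15/256, 3/1024, 3/4096, 1/4096]  (j = 0..6)
p_7 = [0, 9/16, 9/32, 35/256, 19/1024, 3/4096, 3/16384, 1/16384]  (j = 0..7)
E[N_7] = Σ j·p_7(j) = 26453/16384;  E[N_7²] = Σ j²·p_7(j) = 53129/16384
Var[N_7] = 53129/16384 − (26453/16384)² = 170704327/268435456


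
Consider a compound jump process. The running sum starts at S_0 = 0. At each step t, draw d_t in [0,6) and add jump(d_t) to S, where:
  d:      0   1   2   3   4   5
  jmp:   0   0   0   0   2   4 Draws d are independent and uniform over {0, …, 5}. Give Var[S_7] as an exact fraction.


Outcome values over d=0..5: [0, 0, 0, 0, 2, 4]
Σy = 6, Σy² = 20, M = 6
μ = 6/6 = 1,  σ² = 20/6 − (1)² = 7/3
Independent increments: Var[S_7] = 7·σ² = 7·(7/3) = 49/3

49/3


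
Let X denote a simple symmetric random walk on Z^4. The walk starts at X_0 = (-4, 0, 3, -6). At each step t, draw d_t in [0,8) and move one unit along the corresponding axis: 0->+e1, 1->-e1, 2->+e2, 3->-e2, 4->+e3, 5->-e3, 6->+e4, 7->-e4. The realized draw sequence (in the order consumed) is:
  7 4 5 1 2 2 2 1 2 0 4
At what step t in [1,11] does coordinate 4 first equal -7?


1

t=0: X=(-4, 0, 3, -6), d=7 → -e4, X_1=(-4, 0, 3, -7)
t=1: X=(-4, 0, 3, -7), d=4 → +e3, X_2=(-4, 0, 4, -7)
t=2: X=(-4, 0, 4, -7), d=5 → -e3, X_3=(-4, 0, 3, -7)
t=3: X=(-4, 0, 3, -7), d=1 → -e1, X_4=(-5, 0, 3, -7)
t=4: X=(-5, 0, 3, -7), d=2 → +e2, X_5=(-5, 1, 3, -7)
t=5: X=(-5, 1, 3, -7), d=2 → +e2, X_6=(-5, 2, 3, -7)
t=6: X=(-5, 2, 3, -7), d=2 → +e2, X_7=(-5, 3, 3, -7)
t=7: X=(-5, 3, 3, -7), d=1 → -e1, X_8=(-6, 3, 3, -7)
t=8: X=(-6, 3, 3, -7), d=2 → +e2, X_9=(-6, 4, 3, -7)
t=9: X=(-6, 4, 3, -7), d=0 → +e1, X_10=(-5, 4, 3, -7)
t=10: X=(-5, 4, 3, -7), d=4 → +e3, X_11=(-5, 4, 4, -7)


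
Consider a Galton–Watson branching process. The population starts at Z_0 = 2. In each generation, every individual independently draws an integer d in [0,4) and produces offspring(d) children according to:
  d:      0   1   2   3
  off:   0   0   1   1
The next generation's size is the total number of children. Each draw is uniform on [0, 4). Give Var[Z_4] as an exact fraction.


15/128

Outcome values over d=0..3: [0, 0, 1, 1]
Σy = 2, Σy² = 2, M = 4
μ = 2/4 = 1/2,  σ² = 2/4 − (1/2)² = 1/4
V_0 = 0, E_0 = 2
V_1 = 1/4·E_0 + (1/2)²·V_0 = 1/2;  E_1 = 1
V_2 = 1/4·E_1 + (1/2)²·V_1 = 3/8;  E_2 = 1/2
V_3 = 1/4·E_2 + (1/2)²·V_2 = 7/32;  E_3 = 1/4
V_4 = 1/4·E_3 + (1/2)²·V_3 = 15/128;  E_4 = 1/8


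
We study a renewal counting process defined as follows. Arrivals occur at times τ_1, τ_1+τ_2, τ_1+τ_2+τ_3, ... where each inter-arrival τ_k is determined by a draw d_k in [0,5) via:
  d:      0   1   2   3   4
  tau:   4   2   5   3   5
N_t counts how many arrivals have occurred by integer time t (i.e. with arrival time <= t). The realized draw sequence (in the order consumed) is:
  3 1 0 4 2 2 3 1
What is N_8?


draw d_1=3: τ_1=3, arrival time A_1=3
draw d_2=1: τ_2=2, arrival time A_2=5
draw d_3=0: τ_3=4, arrival time A_3=9
draw d_4=4: τ_4=5, arrival time A_4=14
draw d_5=2: τ_5=5, arrival time A_5=19
draw d_6=2: τ_6=5, arrival time A_6=24
draw d_7=3: τ_7=3, arrival time A_7=27
draw d_8=1: τ_8=2, arrival time A_8=29
N_t over t=0..8: 0:0 1:0 2:0 3:1 4:1 5:2 6:2 7:2 8:2

2


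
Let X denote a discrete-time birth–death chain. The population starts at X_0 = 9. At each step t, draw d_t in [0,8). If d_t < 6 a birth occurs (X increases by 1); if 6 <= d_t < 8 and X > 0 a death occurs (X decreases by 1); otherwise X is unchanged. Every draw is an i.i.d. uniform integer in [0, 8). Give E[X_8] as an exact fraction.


13

X can drop by at most 1 per step and X_0 = 9 > T = 8, so X_t >= 9 − t >= 1 > 0 for every t <= 8: the floor at 0 (the 'and X > 0' condition) never binds. Hence X_8 = X_0 + Σ_{t<8} Y_t with i.i.d. increments Y_t = y(d_t) ∈ {+1, −1, 0}.
Outcome values over d=0..7: [1, 1, 1, 1, 1, 1, -1, -1]
Σy = 4, Σy² = 8, M = 8
μ = 4/8 = 1/2,  σ² = 8/8 − (1/2)² = 3/4
E[X_8] = 9 + 8·(1/2) = 13


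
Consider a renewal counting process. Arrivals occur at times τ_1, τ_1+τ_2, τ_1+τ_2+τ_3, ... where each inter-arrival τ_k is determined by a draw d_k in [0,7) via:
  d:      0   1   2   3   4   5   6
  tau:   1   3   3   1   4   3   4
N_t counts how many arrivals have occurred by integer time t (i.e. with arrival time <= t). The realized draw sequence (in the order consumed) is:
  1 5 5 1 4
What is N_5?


draw d_1=1: τ_1=3, arrival time A_1=3
draw d_2=5: τ_2=3, arrival time A_2=6
draw d_3=5: τ_3=3, arrival time A_3=9
draw d_4=1: τ_4=3, arrival time A_4=12
draw d_5=4: τ_5=4, arrival time A_5=16
N_t over t=0..5: 0:0 1:0 2:0 3:1 4:1 5:1

1


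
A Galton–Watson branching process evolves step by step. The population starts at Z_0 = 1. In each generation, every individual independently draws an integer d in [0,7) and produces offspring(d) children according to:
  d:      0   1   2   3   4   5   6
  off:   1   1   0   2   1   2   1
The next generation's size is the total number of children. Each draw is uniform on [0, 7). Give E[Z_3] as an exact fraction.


512/343

Outcome values over d=0..6: [1, 1, 0, 2, 1, 2, 1]
Σy = 8, Σy² = 12, M = 7
μ = 8/7 = 8/7,  σ² = 12/7 − (8/7)² = 20/49
E[Z_0] = 1
E[Z_1] = 8/7·E[Z_0] = 8/7
E[Z_2] = 8/7·E[Z_1] = 64/49
E[Z_3] = 8/7·E[Z_2] = 512/343


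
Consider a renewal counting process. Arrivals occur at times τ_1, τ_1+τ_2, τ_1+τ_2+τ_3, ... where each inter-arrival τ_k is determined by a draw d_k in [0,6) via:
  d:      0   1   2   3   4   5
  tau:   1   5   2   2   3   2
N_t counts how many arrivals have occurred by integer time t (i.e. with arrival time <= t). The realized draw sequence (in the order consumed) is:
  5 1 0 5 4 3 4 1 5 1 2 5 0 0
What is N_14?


5

draw d_1=5: τ_1=2, arrival time A_1=2
draw d_2=1: τ_2=5, arrival time A_2=7
draw d_3=0: τ_3=1, arrival time A_3=8
draw d_4=5: τ_4=2, arrival time A_4=10
draw d_5=4: τ_5=3, arrival time A_5=13
draw d_6=3: τ_6=2, arrival time A_6=15
draw d_7=4: τ_7=3, arrival time A_7=18
draw d_8=1: τ_8=5, arrival time A_8=23
draw d_9=5: τ_9=2, arrival time A_9=25
draw d_10=1: τ_10=5, arrival time A_10=30
draw d_11=2: τ_11=2, arrival time A_11=32
draw d_12=5: τ_12=2, arrival time A_12=34
draw d_13=0: τ_13=1, arrival time A_13=35
draw d_14=0: τ_14=1, arrival time A_14=36
N_t over t=0..14: 0:0 1:0 2:1 3:1 4:1 5:1 6:1 7:2 8:3 9:3 10:4 11:4 12:4 13:5 14:5


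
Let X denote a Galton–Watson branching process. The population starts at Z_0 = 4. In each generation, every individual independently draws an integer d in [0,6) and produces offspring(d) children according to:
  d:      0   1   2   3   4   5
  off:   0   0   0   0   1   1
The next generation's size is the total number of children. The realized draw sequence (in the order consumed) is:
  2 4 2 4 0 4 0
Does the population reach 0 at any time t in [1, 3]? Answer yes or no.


gen 0: Z_0=4, draws=[2, 4, 2, 4], offspring=[0, 1, 0, 1], Z_1=2
gen 1: Z_1=2, draws=[0, 4], offspring=[0, 1], Z_2=1
gen 2: Z_2=1, draws=[0], offspring=[0], Z_3=0

yes


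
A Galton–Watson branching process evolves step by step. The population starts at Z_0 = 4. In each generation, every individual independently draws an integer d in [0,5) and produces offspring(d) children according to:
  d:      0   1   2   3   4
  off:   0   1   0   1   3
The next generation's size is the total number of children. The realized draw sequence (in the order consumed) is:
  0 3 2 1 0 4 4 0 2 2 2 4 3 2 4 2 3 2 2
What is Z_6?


1

gen 0: Z_0=4, draws=[0, 3, 2, 1], offspring=[0, 1, 0, 1], Z_1=2
gen 1: Z_1=2, draws=[0, 4], offspring=[0, 3], Z_2=3
gen 2: Z_2=3, draws=[4, 0, 2], offspring=[3, 0, 0], Z_3=3
gen 3: Z_3=3, draws=[2, 2, 4], offspring=[0, 0, 3], Z_4=3
gen 4: Z_4=3, draws=[3, 2, 4], offspring=[1, 0, 3], Z_5=4
gen 5: Z_5=4, draws=[2, 3, 2, 2], offspring=[0, 1, 0, 0], Z_6=1


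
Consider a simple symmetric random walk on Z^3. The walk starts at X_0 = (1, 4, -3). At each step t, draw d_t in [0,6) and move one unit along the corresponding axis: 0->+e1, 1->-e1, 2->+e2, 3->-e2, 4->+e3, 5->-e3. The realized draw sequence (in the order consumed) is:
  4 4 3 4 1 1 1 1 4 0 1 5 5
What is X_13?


(-3, 3, -1)

t=0: X=(1, 4, -3), d=4 → +e3, X_1=(1, 4, -2)
t=1: X=(1, 4, -2), d=4 → +e3, X_2=(1, 4, -1)
t=2: X=(1, 4, -1), d=3 → -e2, X_3=(1, 3, -1)
t=3: X=(1, 3, -1), d=4 → +e3, X_4=(1, 3, 0)
t=4: X=(1, 3, 0), d=1 → -e1, X_5=(0, 3, 0)
t=5: X=(0, 3, 0), d=1 → -e1, X_6=(-1, 3, 0)
t=6: X=(-1, 3, 0), d=1 → -e1, X_7=(-2, 3, 0)
t=7: X=(-2, 3, 0), d=1 → -e1, X_8=(-3, 3, 0)
t=8: X=(-3, 3, 0), d=4 → +e3, X_9=(-3, 3, 1)
t=9: X=(-3, 3, 1), d=0 → +e1, X_10=(-2, 3, 1)
t=10: X=(-2, 3, 1), d=1 → -e1, X_11=(-3, 3, 1)
t=11: X=(-3, 3, 1), d=5 → -e3, X_12=(-3, 3, 0)
t=12: X=(-3, 3, 0), d=5 → -e3, X_13=(-3, 3, -1)


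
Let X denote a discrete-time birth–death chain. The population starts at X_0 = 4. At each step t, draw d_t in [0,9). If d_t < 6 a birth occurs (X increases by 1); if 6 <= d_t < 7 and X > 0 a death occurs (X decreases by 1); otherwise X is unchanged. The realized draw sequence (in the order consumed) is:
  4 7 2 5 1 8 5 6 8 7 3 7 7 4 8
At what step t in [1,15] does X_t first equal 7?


4

t=0: X=4, d=4 → birth, X_1=5
t=1: X=5, d=7 → hold, X_2=5
t=2: X=5, d=2 → birth, X_3=6
t=3: X=6, d=5 → birth, X_4=7
t=4: X=7, d=1 → birth, X_5=8
t=5: X=8, d=8 → hold, X_6=8
t=6: X=8, d=5 → birth, X_7=9
t=7: X=9, d=6 → death, X_8=8
t=8: X=8, d=8 → hold, X_9=8
t=9: X=8, d=7 → hold, X_10=8
t=10: X=8, d=3 → birth, X_11=9
t=11: X=9, d=7 → hold, X_12=9
t=12: X=9, d=7 → hold, X_13=9
t=13: X=9, d=4 → birth, X_14=10
t=14: X=10, d=8 → hold, X_15=10


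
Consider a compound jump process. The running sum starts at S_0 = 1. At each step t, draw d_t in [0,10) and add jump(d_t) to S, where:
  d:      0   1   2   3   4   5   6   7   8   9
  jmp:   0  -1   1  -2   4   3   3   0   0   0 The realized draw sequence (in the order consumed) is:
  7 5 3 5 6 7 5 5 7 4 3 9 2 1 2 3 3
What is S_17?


13

t=0: S=1, d=7, jump=0, S_1=1
t=1: S=1, d=5, jump=3, S_2=4
t=2: S=4, d=3, jump=-2, S_3=2
t=3: S=2, d=5, jump=3, S_4=5
t=4: S=5, d=6, jump=3, S_5=8
t=5: S=8, d=7, jump=0, S_6=8
t=6: S=8, d=5, jump=3, S_7=11
t=7: S=11, d=5, jump=3, S_8=14
t=8: S=14, d=7, jump=0, S_9=14
t=9: S=14, d=4, jump=4, S_10=18
t=10: S=18, d=3, jump=-2, S_11=16
t=11: S=16, d=9, jump=0, S_12=16
t=12: S=16, d=2, jump=1, S_13=17
t=13: S=17, d=1, jump=-1, S_14=16
t=14: S=16, d=2, jump=1, S_15=17
t=15: S=17, d=3, jump=-2, S_16=15
t=16: S=15, d=3, jump=-2, S_17=13


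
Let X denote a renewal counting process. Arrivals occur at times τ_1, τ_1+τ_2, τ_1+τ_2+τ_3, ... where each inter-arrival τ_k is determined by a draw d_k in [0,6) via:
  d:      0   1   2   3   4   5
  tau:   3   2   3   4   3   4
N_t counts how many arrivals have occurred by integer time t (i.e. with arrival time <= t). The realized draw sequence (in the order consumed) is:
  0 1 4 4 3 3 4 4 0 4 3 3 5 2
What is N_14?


4

draw d_1=0: τ_1=3, arrival time A_1=3
draw d_2=1: τ_2=2, arrival time A_2=5
draw d_3=4: τ_3=3, arrival time A_3=8
draw d_4=4: τ_4=3, arrival time A_4=11
draw d_5=3: τ_5=4, arrival time A_5=15
draw d_6=3: τ_6=4, arrival time A_6=19
draw d_7=4: τ_7=3, arrival time A_7=22
draw d_8=4: τ_8=3, arrival time A_8=25
draw d_9=0: τ_9=3, arrival time A_9=28
draw d_10=4: τ_10=3, arrival time A_10=31
draw d_11=3: τ_11=4, arrival time A_11=35
draw d_12=3: τ_12=4, arrival time A_12=39
draw d_13=5: τ_13=4, arrival time A_13=43
draw d_14=2: τ_14=3, arrival time A_14=46
N_t over t=0..14: 0:0 1:0 2:0 3:1 4:1 5:2 6:2 7:2 8:3 9:3 10:3 11:4 12:4 13:4 14:4
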